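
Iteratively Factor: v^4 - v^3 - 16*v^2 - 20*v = (v + 2)*(v^3 - 3*v^2 - 10*v) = (v - 5)*(v + 2)*(v^2 + 2*v) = v*(v - 5)*(v + 2)*(v + 2)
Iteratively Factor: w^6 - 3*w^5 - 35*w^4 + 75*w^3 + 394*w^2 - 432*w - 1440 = (w - 4)*(w^5 + w^4 - 31*w^3 - 49*w^2 + 198*w + 360) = (w - 4)*(w + 4)*(w^4 - 3*w^3 - 19*w^2 + 27*w + 90) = (w - 5)*(w - 4)*(w + 4)*(w^3 + 2*w^2 - 9*w - 18) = (w - 5)*(w - 4)*(w + 3)*(w + 4)*(w^2 - w - 6) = (w - 5)*(w - 4)*(w + 2)*(w + 3)*(w + 4)*(w - 3)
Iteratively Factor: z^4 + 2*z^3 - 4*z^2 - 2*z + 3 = (z - 1)*(z^3 + 3*z^2 - z - 3) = (z - 1)*(z + 3)*(z^2 - 1) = (z - 1)*(z + 1)*(z + 3)*(z - 1)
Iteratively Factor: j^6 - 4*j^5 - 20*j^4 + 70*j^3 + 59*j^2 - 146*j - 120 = (j - 2)*(j^5 - 2*j^4 - 24*j^3 + 22*j^2 + 103*j + 60) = (j - 5)*(j - 2)*(j^4 + 3*j^3 - 9*j^2 - 23*j - 12) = (j - 5)*(j - 3)*(j - 2)*(j^3 + 6*j^2 + 9*j + 4) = (j - 5)*(j - 3)*(j - 2)*(j + 1)*(j^2 + 5*j + 4) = (j - 5)*(j - 3)*(j - 2)*(j + 1)^2*(j + 4)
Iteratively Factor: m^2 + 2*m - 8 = (m + 4)*(m - 2)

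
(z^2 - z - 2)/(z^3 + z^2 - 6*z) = (z + 1)/(z*(z + 3))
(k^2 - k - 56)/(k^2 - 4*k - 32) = (k + 7)/(k + 4)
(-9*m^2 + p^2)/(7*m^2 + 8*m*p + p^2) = (-9*m^2 + p^2)/(7*m^2 + 8*m*p + p^2)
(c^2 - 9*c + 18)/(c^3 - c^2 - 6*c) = (c - 6)/(c*(c + 2))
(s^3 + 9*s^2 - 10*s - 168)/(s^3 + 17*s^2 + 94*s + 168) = (s - 4)/(s + 4)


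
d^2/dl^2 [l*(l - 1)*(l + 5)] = 6*l + 8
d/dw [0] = 0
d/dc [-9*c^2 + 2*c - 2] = 2 - 18*c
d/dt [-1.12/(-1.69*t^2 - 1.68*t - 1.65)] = (-3.7856*t - 1.8816)/(1.69*t^2 + 1.68*t + 1.65)^2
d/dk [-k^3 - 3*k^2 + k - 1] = -3*k^2 - 6*k + 1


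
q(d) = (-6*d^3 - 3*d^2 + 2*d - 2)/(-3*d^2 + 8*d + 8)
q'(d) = (6*d - 8)*(-6*d^3 - 3*d^2 + 2*d - 2)/(-3*d^2 + 8*d + 8)^2 + (-18*d^2 - 6*d + 2)/(-3*d^2 + 8*d + 8) = 2*(9*d^4 - 48*d^3 - 81*d^2 - 30*d + 16)/(9*d^4 - 48*d^3 + 16*d^2 + 128*d + 64)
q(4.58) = 34.57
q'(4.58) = -14.78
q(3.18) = -70.56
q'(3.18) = -316.12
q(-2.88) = -2.77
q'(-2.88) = 1.50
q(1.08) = -0.83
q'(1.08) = -1.84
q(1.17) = -1.01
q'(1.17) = -2.16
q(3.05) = -43.19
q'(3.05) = -139.93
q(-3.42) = -3.60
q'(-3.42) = 1.57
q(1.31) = -1.35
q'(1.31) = -2.74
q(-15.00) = -24.83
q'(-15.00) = 1.94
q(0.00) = -0.25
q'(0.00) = 0.50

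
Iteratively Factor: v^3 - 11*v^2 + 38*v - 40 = (v - 4)*(v^2 - 7*v + 10) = (v - 4)*(v - 2)*(v - 5)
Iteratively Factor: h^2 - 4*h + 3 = (h - 3)*(h - 1)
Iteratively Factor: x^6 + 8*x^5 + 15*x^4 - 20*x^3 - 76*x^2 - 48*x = (x + 2)*(x^5 + 6*x^4 + 3*x^3 - 26*x^2 - 24*x) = (x + 1)*(x + 2)*(x^4 + 5*x^3 - 2*x^2 - 24*x) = (x - 2)*(x + 1)*(x + 2)*(x^3 + 7*x^2 + 12*x) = x*(x - 2)*(x + 1)*(x + 2)*(x^2 + 7*x + 12) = x*(x - 2)*(x + 1)*(x + 2)*(x + 4)*(x + 3)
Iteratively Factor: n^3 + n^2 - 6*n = (n)*(n^2 + n - 6) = n*(n + 3)*(n - 2)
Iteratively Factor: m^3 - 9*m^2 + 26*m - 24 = (m - 2)*(m^2 - 7*m + 12) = (m - 3)*(m - 2)*(m - 4)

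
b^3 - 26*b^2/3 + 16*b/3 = b*(b - 8)*(b - 2/3)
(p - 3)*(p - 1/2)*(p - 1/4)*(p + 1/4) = p^4 - 7*p^3/2 + 23*p^2/16 + 7*p/32 - 3/32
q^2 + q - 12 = (q - 3)*(q + 4)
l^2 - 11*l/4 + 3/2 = (l - 2)*(l - 3/4)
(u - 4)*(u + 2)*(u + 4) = u^3 + 2*u^2 - 16*u - 32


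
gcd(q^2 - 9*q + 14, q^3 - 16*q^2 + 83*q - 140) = q - 7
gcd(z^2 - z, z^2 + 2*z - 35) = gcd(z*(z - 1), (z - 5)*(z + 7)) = 1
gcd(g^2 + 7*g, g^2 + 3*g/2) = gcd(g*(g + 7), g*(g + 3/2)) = g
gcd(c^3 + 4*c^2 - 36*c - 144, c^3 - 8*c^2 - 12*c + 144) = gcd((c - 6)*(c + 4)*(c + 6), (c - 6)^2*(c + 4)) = c^2 - 2*c - 24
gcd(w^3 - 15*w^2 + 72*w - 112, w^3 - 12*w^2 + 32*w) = w - 4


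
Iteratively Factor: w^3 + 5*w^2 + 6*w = (w)*(w^2 + 5*w + 6) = w*(w + 2)*(w + 3)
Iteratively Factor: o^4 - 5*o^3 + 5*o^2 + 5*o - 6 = (o - 1)*(o^3 - 4*o^2 + o + 6) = (o - 1)*(o + 1)*(o^2 - 5*o + 6) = (o - 2)*(o - 1)*(o + 1)*(o - 3)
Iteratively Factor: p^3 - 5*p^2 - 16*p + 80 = (p + 4)*(p^2 - 9*p + 20) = (p - 5)*(p + 4)*(p - 4)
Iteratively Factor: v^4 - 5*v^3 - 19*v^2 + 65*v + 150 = (v + 2)*(v^3 - 7*v^2 - 5*v + 75) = (v + 2)*(v + 3)*(v^2 - 10*v + 25) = (v - 5)*(v + 2)*(v + 3)*(v - 5)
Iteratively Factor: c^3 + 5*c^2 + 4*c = (c + 4)*(c^2 + c) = (c + 1)*(c + 4)*(c)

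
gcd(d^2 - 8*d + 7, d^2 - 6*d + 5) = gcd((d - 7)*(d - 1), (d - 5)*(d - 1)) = d - 1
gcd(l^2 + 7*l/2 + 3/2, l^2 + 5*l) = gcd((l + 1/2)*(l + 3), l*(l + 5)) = 1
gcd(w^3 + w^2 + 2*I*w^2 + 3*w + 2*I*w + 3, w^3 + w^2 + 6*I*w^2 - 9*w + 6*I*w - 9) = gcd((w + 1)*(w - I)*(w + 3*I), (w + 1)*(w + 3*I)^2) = w^2 + w*(1 + 3*I) + 3*I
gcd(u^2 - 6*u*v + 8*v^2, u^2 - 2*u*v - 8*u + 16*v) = u - 2*v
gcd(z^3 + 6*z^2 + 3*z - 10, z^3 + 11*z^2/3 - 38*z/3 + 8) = z - 1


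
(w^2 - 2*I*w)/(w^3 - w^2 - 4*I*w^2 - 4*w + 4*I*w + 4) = w/(w^2 - w*(1 + 2*I) + 2*I)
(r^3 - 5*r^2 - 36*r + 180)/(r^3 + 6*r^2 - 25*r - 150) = (r - 6)/(r + 5)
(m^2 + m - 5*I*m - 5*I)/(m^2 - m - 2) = (m - 5*I)/(m - 2)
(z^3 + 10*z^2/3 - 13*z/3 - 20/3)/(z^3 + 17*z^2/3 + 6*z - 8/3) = (3*z^2 - 2*z - 5)/(3*z^2 + 5*z - 2)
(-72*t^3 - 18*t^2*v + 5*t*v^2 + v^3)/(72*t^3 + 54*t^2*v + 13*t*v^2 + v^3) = (-4*t + v)/(4*t + v)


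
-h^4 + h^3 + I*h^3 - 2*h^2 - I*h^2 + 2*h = h*(h - 2*I)*(-I*h + 1)*(-I*h + I)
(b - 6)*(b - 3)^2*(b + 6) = b^4 - 6*b^3 - 27*b^2 + 216*b - 324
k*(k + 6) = k^2 + 6*k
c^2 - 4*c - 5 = (c - 5)*(c + 1)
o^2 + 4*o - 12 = (o - 2)*(o + 6)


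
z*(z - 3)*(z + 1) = z^3 - 2*z^2 - 3*z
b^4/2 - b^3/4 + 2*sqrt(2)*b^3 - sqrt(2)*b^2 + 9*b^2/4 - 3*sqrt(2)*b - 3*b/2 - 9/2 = (b - 3/2)*(b + 3*sqrt(2))*(sqrt(2)*b/2 + 1)*(sqrt(2)*b/2 + sqrt(2)/2)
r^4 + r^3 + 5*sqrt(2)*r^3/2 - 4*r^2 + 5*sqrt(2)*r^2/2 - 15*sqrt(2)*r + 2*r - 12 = (r - 2)*(r + 3)*(r + sqrt(2)/2)*(r + 2*sqrt(2))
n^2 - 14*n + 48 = (n - 8)*(n - 6)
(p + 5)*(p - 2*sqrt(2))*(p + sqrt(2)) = p^3 - sqrt(2)*p^2 + 5*p^2 - 5*sqrt(2)*p - 4*p - 20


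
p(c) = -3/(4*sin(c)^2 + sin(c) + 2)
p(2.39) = -0.66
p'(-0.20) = -0.45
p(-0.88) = -0.83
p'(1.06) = 0.33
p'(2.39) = -0.68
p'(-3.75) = -0.91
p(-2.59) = -1.17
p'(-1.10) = -0.45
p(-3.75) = -0.77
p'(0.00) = 0.75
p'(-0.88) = -0.76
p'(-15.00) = 1.04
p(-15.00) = -0.99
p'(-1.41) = -0.14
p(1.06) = -0.51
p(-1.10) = -0.70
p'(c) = -3*(-8*sin(c)*cos(c) - cos(c))/(4*sin(c)^2 + sin(c) + 2)^2 = 3*(8*sin(c) + 1)*cos(c)/(4*sin(c)^2 + sin(c) + 2)^2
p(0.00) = -1.50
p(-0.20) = -1.53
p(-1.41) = -0.61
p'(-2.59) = 1.23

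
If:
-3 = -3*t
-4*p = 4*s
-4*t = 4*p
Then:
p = -1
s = 1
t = 1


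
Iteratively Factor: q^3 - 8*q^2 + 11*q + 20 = (q - 5)*(q^2 - 3*q - 4) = (q - 5)*(q - 4)*(q + 1)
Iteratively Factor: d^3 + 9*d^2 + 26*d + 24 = (d + 4)*(d^2 + 5*d + 6) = (d + 2)*(d + 4)*(d + 3)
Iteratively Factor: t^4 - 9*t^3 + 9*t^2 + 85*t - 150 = (t + 3)*(t^3 - 12*t^2 + 45*t - 50) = (t - 5)*(t + 3)*(t^2 - 7*t + 10) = (t - 5)*(t - 2)*(t + 3)*(t - 5)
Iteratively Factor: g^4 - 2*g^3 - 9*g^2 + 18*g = (g + 3)*(g^3 - 5*g^2 + 6*g) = (g - 2)*(g + 3)*(g^2 - 3*g) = g*(g - 2)*(g + 3)*(g - 3)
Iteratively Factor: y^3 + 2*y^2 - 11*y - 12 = (y + 4)*(y^2 - 2*y - 3) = (y + 1)*(y + 4)*(y - 3)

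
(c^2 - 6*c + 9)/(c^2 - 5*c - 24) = (-c^2 + 6*c - 9)/(-c^2 + 5*c + 24)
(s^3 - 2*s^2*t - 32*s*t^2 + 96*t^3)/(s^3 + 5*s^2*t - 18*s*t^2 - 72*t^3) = (s - 4*t)/(s + 3*t)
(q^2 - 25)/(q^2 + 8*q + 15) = (q - 5)/(q + 3)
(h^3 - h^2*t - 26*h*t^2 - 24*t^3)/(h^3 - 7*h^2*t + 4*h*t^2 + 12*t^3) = (-h - 4*t)/(-h + 2*t)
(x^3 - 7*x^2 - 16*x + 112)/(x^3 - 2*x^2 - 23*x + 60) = (x^2 - 3*x - 28)/(x^2 + 2*x - 15)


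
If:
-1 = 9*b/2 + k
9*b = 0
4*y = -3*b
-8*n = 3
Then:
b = 0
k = -1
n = -3/8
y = 0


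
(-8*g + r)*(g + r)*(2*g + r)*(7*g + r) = -112*g^4 - 170*g^3*r - 57*g^2*r^2 + 2*g*r^3 + r^4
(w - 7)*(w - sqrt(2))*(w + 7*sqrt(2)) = w^3 - 7*w^2 + 6*sqrt(2)*w^2 - 42*sqrt(2)*w - 14*w + 98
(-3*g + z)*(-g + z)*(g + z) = 3*g^3 - g^2*z - 3*g*z^2 + z^3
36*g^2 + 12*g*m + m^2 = (6*g + m)^2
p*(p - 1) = p^2 - p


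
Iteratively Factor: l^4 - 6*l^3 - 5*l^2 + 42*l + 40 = (l - 5)*(l^3 - l^2 - 10*l - 8) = (l - 5)*(l - 4)*(l^2 + 3*l + 2) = (l - 5)*(l - 4)*(l + 2)*(l + 1)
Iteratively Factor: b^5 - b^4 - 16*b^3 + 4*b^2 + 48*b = (b + 3)*(b^4 - 4*b^3 - 4*b^2 + 16*b) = b*(b + 3)*(b^3 - 4*b^2 - 4*b + 16) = b*(b - 2)*(b + 3)*(b^2 - 2*b - 8) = b*(b - 4)*(b - 2)*(b + 3)*(b + 2)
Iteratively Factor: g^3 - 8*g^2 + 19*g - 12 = (g - 3)*(g^2 - 5*g + 4) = (g - 3)*(g - 1)*(g - 4)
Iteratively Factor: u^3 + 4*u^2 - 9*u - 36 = (u - 3)*(u^2 + 7*u + 12) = (u - 3)*(u + 4)*(u + 3)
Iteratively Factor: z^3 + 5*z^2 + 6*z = (z)*(z^2 + 5*z + 6) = z*(z + 3)*(z + 2)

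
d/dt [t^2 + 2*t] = 2*t + 2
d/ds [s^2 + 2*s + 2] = 2*s + 2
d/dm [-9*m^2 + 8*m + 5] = 8 - 18*m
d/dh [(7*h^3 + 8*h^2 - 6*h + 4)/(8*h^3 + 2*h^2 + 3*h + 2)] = 2*(-25*h^4 + 69*h^3 - 9*h^2 + 8*h - 12)/(64*h^6 + 32*h^5 + 52*h^4 + 44*h^3 + 17*h^2 + 12*h + 4)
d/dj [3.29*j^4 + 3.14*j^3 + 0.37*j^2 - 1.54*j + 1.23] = 13.16*j^3 + 9.42*j^2 + 0.74*j - 1.54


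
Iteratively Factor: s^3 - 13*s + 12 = (s + 4)*(s^2 - 4*s + 3) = (s - 1)*(s + 4)*(s - 3)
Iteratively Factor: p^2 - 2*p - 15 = (p + 3)*(p - 5)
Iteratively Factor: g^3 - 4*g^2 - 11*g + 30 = (g + 3)*(g^2 - 7*g + 10) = (g - 5)*(g + 3)*(g - 2)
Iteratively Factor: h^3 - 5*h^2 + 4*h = (h - 1)*(h^2 - 4*h) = h*(h - 1)*(h - 4)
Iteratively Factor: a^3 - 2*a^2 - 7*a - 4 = (a + 1)*(a^2 - 3*a - 4) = (a - 4)*(a + 1)*(a + 1)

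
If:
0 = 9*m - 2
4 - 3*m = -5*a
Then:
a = -2/3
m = 2/9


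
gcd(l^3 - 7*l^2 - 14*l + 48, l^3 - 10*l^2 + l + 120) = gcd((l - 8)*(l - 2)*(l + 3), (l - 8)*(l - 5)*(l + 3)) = l^2 - 5*l - 24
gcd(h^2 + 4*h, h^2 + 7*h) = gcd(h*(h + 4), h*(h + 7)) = h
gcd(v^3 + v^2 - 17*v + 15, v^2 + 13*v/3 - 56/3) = 1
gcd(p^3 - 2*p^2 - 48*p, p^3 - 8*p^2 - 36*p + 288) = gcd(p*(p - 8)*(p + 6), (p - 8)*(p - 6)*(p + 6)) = p^2 - 2*p - 48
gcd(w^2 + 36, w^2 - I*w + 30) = w - 6*I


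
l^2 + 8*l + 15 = (l + 3)*(l + 5)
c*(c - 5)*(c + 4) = c^3 - c^2 - 20*c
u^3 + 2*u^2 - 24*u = u*(u - 4)*(u + 6)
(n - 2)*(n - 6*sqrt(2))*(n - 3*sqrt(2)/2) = n^3 - 15*sqrt(2)*n^2/2 - 2*n^2 + 18*n + 15*sqrt(2)*n - 36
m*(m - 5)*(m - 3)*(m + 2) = m^4 - 6*m^3 - m^2 + 30*m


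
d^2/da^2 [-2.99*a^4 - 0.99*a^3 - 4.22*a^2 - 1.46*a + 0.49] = -35.88*a^2 - 5.94*a - 8.44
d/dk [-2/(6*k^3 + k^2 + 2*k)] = 4*(9*k^2 + k + 1)/(k^2*(6*k^2 + k + 2)^2)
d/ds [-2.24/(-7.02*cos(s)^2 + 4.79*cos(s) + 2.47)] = (31.4496*cos(s) - 10.7296)*sin(s)/(-7.02*cos(s)^2 + 4.79*cos(s) + 2.47)^2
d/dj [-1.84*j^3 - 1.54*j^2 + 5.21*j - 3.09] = -5.52*j^2 - 3.08*j + 5.21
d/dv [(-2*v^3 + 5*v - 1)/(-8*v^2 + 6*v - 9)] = (16*v^4 - 24*v^3 + 94*v^2 - 16*v - 39)/(64*v^4 - 96*v^3 + 180*v^2 - 108*v + 81)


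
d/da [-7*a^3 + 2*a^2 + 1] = a*(4 - 21*a)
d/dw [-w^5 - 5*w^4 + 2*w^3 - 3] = w^2*(-5*w^2 - 20*w + 6)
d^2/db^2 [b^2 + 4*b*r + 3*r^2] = 2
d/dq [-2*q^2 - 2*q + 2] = -4*q - 2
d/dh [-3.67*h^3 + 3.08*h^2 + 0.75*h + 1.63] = -11.01*h^2 + 6.16*h + 0.75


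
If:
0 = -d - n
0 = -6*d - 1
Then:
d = -1/6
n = 1/6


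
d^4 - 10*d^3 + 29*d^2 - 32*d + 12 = (d - 6)*(d - 2)*(d - 1)^2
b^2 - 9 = (b - 3)*(b + 3)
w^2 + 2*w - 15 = (w - 3)*(w + 5)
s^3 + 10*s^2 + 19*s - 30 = (s - 1)*(s + 5)*(s + 6)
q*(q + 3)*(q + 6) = q^3 + 9*q^2 + 18*q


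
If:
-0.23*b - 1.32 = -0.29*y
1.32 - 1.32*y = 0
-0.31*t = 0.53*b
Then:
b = -4.48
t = 7.66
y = 1.00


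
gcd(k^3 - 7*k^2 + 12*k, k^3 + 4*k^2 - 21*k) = k^2 - 3*k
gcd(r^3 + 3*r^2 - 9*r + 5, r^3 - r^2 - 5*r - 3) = 1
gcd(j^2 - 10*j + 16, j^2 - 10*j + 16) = j^2 - 10*j + 16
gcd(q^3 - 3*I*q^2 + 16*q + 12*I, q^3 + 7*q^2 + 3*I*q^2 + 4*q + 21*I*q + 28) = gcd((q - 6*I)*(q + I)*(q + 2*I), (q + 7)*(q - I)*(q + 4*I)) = 1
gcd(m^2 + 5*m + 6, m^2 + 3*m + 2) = m + 2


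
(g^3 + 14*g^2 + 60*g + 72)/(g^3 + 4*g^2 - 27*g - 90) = (g^2 + 8*g + 12)/(g^2 - 2*g - 15)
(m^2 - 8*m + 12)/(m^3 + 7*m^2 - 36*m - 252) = (m - 2)/(m^2 + 13*m + 42)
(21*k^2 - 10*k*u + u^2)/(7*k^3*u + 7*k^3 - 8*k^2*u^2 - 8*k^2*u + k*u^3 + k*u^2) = (-3*k + u)/(k*(-k*u - k + u^2 + u))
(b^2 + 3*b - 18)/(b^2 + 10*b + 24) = (b - 3)/(b + 4)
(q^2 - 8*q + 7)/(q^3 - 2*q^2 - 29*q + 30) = (q - 7)/(q^2 - q - 30)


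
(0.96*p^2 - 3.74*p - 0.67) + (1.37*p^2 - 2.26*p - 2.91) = 2.33*p^2 - 6.0*p - 3.58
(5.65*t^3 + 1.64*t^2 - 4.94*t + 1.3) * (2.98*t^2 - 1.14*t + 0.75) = 16.837*t^5 - 1.5538*t^4 - 12.3533*t^3 + 10.7356*t^2 - 5.187*t + 0.975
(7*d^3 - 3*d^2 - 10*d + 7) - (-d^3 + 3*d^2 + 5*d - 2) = 8*d^3 - 6*d^2 - 15*d + 9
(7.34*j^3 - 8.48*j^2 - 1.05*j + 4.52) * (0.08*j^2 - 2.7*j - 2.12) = 0.5872*j^5 - 20.4964*j^4 + 7.2512*j^3 + 21.1742*j^2 - 9.978*j - 9.5824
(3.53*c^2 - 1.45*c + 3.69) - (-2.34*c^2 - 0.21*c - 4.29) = 5.87*c^2 - 1.24*c + 7.98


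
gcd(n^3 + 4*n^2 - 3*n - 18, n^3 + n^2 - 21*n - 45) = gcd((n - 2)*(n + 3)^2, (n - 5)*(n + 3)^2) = n^2 + 6*n + 9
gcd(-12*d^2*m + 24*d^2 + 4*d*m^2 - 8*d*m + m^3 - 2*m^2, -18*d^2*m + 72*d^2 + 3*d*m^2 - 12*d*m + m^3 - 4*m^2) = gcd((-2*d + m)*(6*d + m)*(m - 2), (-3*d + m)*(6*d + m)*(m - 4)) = 6*d + m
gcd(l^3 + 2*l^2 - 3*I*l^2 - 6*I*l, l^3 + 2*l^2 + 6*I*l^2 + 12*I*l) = l^2 + 2*l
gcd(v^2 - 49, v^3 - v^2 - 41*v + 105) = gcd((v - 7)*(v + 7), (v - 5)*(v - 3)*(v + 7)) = v + 7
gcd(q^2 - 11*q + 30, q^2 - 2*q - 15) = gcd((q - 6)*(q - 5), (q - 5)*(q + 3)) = q - 5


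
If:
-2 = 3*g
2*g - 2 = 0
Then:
No Solution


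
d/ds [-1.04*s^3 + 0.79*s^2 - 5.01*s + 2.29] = -3.12*s^2 + 1.58*s - 5.01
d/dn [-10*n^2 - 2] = -20*n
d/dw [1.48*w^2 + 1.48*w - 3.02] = 2.96*w + 1.48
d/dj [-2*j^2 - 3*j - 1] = -4*j - 3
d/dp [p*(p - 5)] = 2*p - 5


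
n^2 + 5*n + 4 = (n + 1)*(n + 4)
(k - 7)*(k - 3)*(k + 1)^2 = k^4 - 8*k^3 + 2*k^2 + 32*k + 21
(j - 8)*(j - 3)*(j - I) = j^3 - 11*j^2 - I*j^2 + 24*j + 11*I*j - 24*I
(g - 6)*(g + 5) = g^2 - g - 30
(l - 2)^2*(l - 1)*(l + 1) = l^4 - 4*l^3 + 3*l^2 + 4*l - 4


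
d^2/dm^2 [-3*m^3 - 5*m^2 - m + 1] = -18*m - 10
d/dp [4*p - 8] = 4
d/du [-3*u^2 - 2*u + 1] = -6*u - 2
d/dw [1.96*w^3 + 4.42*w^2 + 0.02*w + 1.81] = 5.88*w^2 + 8.84*w + 0.02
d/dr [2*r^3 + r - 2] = 6*r^2 + 1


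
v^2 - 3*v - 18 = (v - 6)*(v + 3)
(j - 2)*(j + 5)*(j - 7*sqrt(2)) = j^3 - 7*sqrt(2)*j^2 + 3*j^2 - 21*sqrt(2)*j - 10*j + 70*sqrt(2)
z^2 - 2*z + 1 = (z - 1)^2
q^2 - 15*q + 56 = (q - 8)*(q - 7)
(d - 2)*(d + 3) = d^2 + d - 6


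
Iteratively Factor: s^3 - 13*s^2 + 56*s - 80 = (s - 5)*(s^2 - 8*s + 16) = (s - 5)*(s - 4)*(s - 4)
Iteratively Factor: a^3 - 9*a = (a - 3)*(a^2 + 3*a) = a*(a - 3)*(a + 3)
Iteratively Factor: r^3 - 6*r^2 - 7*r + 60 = (r + 3)*(r^2 - 9*r + 20) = (r - 5)*(r + 3)*(r - 4)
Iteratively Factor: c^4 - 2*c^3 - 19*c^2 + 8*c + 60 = (c - 5)*(c^3 + 3*c^2 - 4*c - 12) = (c - 5)*(c - 2)*(c^2 + 5*c + 6) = (c - 5)*(c - 2)*(c + 3)*(c + 2)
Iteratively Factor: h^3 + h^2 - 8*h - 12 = (h + 2)*(h^2 - h - 6) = (h + 2)^2*(h - 3)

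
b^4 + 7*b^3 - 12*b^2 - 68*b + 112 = (b - 2)^2*(b + 4)*(b + 7)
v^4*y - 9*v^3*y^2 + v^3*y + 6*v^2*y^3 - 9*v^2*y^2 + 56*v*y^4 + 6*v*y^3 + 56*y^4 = (v - 7*y)*(v - 4*y)*(v + 2*y)*(v*y + y)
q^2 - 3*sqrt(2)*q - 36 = (q - 6*sqrt(2))*(q + 3*sqrt(2))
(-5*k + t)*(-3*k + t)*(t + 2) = 15*k^2*t + 30*k^2 - 8*k*t^2 - 16*k*t + t^3 + 2*t^2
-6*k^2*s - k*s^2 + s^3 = s*(-3*k + s)*(2*k + s)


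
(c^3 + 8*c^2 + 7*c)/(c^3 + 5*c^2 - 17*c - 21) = c/(c - 3)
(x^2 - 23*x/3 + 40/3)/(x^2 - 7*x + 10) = (x - 8/3)/(x - 2)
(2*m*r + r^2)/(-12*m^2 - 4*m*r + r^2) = r/(-6*m + r)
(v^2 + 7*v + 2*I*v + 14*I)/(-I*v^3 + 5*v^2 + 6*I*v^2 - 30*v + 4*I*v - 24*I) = (I*v^2 + v*(-2 + 7*I) - 14)/(v^3 + v^2*(-6 + 5*I) + v*(-4 - 30*I) + 24)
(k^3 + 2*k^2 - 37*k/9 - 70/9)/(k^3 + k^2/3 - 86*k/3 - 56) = (3*k^2 - k - 10)/(3*(k^2 - 2*k - 24))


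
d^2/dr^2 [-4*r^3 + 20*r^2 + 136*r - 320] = 40 - 24*r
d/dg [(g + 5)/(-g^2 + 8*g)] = (g^2 + 10*g - 40)/(g^2*(g^2 - 16*g + 64))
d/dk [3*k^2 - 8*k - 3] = 6*k - 8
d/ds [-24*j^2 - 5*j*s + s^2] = -5*j + 2*s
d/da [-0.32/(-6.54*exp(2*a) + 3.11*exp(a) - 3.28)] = (0.9952 - 4.1856*exp(a))*exp(a)/(6.54*exp(2*a) - 3.11*exp(a) + 3.28)^2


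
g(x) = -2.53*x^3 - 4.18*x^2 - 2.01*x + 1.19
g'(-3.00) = -45.24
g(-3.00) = 37.91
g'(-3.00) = -45.24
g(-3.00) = 37.91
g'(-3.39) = -60.89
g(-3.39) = 58.53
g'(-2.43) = -26.51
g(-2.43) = 17.69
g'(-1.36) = -4.68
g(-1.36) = 2.56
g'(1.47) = -30.70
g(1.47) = -18.83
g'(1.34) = -26.84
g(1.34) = -15.10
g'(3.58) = -129.22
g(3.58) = -175.66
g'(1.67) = -37.14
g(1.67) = -25.61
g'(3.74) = -139.44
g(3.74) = -197.15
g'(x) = -7.59*x^2 - 8.36*x - 2.01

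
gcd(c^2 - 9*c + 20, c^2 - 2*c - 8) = c - 4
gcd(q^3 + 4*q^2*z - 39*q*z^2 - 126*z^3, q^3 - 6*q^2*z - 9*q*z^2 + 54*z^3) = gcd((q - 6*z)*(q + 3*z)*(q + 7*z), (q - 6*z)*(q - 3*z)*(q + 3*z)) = -q^2 + 3*q*z + 18*z^2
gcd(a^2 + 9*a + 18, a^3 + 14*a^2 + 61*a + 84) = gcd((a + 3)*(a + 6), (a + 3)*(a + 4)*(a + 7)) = a + 3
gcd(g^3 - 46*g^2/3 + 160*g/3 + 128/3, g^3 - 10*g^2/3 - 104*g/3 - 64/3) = g^2 - 22*g/3 - 16/3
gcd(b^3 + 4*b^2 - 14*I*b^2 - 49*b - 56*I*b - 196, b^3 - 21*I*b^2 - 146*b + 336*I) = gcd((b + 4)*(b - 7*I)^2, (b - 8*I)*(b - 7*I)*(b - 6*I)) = b - 7*I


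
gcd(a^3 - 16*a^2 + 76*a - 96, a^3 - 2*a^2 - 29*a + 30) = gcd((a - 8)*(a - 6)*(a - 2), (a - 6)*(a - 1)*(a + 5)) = a - 6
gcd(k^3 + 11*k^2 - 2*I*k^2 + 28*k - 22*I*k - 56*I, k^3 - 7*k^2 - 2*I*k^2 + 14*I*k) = k - 2*I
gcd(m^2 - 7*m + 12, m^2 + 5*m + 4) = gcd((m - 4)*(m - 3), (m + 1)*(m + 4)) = 1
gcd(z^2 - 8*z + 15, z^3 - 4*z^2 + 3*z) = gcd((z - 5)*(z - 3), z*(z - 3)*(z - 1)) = z - 3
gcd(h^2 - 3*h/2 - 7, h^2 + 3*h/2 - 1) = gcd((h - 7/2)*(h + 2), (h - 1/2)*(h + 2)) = h + 2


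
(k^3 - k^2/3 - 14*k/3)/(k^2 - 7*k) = (3*k^2 - k - 14)/(3*(k - 7))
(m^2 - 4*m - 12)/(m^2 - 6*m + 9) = (m^2 - 4*m - 12)/(m^2 - 6*m + 9)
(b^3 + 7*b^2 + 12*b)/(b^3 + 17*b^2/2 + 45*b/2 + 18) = 2*b/(2*b + 3)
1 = 1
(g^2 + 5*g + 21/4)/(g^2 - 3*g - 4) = (g^2 + 5*g + 21/4)/(g^2 - 3*g - 4)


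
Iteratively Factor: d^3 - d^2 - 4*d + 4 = (d - 2)*(d^2 + d - 2) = (d - 2)*(d + 2)*(d - 1)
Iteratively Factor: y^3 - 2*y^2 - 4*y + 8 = (y - 2)*(y^2 - 4) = (y - 2)*(y + 2)*(y - 2)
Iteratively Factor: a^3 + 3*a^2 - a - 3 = (a - 1)*(a^2 + 4*a + 3) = (a - 1)*(a + 3)*(a + 1)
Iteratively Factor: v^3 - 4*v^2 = (v - 4)*(v^2) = v*(v - 4)*(v)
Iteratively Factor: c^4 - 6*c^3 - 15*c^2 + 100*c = (c - 5)*(c^3 - c^2 - 20*c) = (c - 5)*(c + 4)*(c^2 - 5*c) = c*(c - 5)*(c + 4)*(c - 5)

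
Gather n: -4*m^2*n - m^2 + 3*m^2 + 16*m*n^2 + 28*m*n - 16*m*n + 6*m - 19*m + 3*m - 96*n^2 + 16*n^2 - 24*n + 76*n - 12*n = 2*m^2 - 10*m + n^2*(16*m - 80) + n*(-4*m^2 + 12*m + 40)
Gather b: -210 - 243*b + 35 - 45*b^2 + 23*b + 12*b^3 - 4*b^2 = 12*b^3 - 49*b^2 - 220*b - 175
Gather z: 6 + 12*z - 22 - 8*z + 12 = 4*z - 4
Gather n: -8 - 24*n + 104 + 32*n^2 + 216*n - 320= 32*n^2 + 192*n - 224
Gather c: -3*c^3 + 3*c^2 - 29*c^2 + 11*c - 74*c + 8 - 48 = -3*c^3 - 26*c^2 - 63*c - 40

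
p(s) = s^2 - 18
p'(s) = 2*s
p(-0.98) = -17.04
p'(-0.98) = -1.96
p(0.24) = -17.94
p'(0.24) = 0.48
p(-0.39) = -17.85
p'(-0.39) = -0.78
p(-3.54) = -5.47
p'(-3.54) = -7.08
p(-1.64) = -15.31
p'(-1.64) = -3.28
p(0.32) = -17.90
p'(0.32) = 0.64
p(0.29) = -17.92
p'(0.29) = 0.58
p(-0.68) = -17.54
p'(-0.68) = -1.36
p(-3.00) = -9.00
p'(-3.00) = -6.00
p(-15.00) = 207.00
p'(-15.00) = -30.00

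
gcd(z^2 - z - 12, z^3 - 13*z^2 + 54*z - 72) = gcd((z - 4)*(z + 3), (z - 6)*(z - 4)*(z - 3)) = z - 4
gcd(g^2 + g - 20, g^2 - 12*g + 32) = g - 4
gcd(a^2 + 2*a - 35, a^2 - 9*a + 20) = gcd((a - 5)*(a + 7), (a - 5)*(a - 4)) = a - 5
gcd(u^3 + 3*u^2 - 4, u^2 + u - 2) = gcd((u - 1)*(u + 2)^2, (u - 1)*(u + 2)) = u^2 + u - 2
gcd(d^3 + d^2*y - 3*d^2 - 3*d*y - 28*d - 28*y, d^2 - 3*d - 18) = 1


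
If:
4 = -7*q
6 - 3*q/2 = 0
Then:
No Solution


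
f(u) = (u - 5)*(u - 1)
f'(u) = 2*u - 6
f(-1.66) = 17.72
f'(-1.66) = -9.32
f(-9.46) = 151.25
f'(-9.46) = -24.92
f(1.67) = -2.23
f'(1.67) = -2.66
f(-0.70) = 9.69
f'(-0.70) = -7.40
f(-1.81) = 19.14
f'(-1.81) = -9.62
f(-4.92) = 58.73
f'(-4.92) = -15.84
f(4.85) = -0.58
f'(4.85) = 3.70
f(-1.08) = 12.65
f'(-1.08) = -8.16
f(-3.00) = 32.00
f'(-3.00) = -12.00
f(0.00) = 5.00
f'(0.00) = -6.00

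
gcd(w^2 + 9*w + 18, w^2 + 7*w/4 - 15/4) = w + 3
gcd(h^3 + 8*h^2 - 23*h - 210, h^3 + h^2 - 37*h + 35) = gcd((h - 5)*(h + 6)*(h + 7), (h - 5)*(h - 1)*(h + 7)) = h^2 + 2*h - 35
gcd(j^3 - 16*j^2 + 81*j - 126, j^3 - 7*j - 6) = j - 3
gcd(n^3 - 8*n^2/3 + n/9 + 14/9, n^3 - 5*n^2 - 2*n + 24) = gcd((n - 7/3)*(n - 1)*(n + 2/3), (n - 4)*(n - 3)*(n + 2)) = 1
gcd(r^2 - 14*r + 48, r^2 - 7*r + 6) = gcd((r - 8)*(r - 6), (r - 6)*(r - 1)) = r - 6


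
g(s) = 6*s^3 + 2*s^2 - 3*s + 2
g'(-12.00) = 2541.00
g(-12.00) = -10042.00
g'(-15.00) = 3987.00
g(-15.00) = -19753.00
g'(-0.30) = -2.58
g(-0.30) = 2.92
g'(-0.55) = 0.25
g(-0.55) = 3.26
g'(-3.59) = 214.63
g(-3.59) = -239.06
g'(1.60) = 49.48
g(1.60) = 26.90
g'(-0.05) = -3.16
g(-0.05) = 2.15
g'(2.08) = 83.20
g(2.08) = 58.41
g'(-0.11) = -3.22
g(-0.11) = 2.35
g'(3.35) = 212.40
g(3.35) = 239.97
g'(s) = 18*s^2 + 4*s - 3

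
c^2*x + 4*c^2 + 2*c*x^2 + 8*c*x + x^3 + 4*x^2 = (c + x)^2*(x + 4)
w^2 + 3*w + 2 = (w + 1)*(w + 2)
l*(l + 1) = l^2 + l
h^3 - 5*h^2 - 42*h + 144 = (h - 8)*(h - 3)*(h + 6)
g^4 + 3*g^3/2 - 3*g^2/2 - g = g*(g - 1)*(g + 1/2)*(g + 2)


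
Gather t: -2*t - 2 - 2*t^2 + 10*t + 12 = -2*t^2 + 8*t + 10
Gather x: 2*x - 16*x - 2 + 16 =14 - 14*x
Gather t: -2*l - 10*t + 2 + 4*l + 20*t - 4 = 2*l + 10*t - 2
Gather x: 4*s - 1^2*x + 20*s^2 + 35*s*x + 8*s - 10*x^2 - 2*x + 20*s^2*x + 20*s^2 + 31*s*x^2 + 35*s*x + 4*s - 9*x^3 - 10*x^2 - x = 40*s^2 + 16*s - 9*x^3 + x^2*(31*s - 20) + x*(20*s^2 + 70*s - 4)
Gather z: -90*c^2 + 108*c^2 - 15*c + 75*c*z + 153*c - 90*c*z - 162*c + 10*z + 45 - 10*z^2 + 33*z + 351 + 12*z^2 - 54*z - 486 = 18*c^2 - 24*c + 2*z^2 + z*(-15*c - 11) - 90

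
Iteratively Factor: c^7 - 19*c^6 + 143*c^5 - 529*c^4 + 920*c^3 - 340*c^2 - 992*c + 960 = (c - 2)*(c^6 - 17*c^5 + 109*c^4 - 311*c^3 + 298*c^2 + 256*c - 480) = (c - 3)*(c - 2)*(c^5 - 14*c^4 + 67*c^3 - 110*c^2 - 32*c + 160) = (c - 4)*(c - 3)*(c - 2)*(c^4 - 10*c^3 + 27*c^2 - 2*c - 40) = (c - 4)^2*(c - 3)*(c - 2)*(c^3 - 6*c^2 + 3*c + 10) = (c - 5)*(c - 4)^2*(c - 3)*(c - 2)*(c^2 - c - 2) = (c - 5)*(c - 4)^2*(c - 3)*(c - 2)^2*(c + 1)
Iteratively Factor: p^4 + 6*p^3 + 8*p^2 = (p + 2)*(p^3 + 4*p^2) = p*(p + 2)*(p^2 + 4*p) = p*(p + 2)*(p + 4)*(p)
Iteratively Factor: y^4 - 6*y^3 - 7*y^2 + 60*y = (y - 4)*(y^3 - 2*y^2 - 15*y) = y*(y - 4)*(y^2 - 2*y - 15) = y*(y - 5)*(y - 4)*(y + 3)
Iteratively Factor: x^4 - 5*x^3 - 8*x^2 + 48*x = (x)*(x^3 - 5*x^2 - 8*x + 48) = x*(x + 3)*(x^2 - 8*x + 16) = x*(x - 4)*(x + 3)*(x - 4)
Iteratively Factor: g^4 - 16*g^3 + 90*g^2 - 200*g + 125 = (g - 1)*(g^3 - 15*g^2 + 75*g - 125) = (g - 5)*(g - 1)*(g^2 - 10*g + 25) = (g - 5)^2*(g - 1)*(g - 5)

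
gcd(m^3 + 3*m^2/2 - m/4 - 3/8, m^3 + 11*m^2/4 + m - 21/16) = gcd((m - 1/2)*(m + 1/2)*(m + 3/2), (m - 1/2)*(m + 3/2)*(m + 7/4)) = m^2 + m - 3/4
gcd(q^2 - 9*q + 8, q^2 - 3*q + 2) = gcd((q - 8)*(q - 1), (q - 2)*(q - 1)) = q - 1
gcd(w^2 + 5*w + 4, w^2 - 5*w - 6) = w + 1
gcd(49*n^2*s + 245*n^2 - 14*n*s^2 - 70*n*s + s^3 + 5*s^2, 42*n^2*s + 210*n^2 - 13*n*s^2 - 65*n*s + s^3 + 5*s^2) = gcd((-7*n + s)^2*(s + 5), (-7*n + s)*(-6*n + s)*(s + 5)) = -7*n*s - 35*n + s^2 + 5*s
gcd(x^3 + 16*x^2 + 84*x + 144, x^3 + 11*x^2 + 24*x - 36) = x^2 + 12*x + 36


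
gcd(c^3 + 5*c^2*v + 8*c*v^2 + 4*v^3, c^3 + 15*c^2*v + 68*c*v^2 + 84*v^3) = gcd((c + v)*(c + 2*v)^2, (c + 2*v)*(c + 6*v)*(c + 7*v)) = c + 2*v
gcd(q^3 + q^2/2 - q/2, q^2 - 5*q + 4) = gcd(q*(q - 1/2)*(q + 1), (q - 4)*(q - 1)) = 1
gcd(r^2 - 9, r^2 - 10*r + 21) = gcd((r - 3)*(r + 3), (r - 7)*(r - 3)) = r - 3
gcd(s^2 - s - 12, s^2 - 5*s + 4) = s - 4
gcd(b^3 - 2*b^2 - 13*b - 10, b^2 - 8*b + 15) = b - 5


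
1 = 1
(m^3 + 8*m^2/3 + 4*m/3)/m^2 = m + 8/3 + 4/(3*m)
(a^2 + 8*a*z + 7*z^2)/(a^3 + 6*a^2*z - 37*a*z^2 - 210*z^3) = (-a - z)/(-a^2 + a*z + 30*z^2)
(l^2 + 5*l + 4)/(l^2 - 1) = (l + 4)/(l - 1)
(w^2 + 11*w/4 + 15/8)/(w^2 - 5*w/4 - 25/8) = (2*w + 3)/(2*w - 5)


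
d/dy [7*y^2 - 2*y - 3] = 14*y - 2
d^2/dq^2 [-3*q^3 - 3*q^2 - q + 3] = -18*q - 6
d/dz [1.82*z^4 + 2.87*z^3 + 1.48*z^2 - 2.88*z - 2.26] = 7.28*z^3 + 8.61*z^2 + 2.96*z - 2.88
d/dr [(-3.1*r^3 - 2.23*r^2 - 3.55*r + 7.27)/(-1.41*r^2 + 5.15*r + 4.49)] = (4.371*r^4 - 31.93*r^3 - 58.247*r^2 + 0.475999999999992*r - 53.38)/(1.9881*r^4 - 14.523*r^3 + 13.8607*r^2 + 46.247*r + 20.1601)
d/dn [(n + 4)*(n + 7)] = 2*n + 11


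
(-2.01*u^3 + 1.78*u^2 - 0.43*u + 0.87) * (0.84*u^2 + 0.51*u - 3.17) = -1.6884*u^5 + 0.4701*u^4 + 6.9183*u^3 - 5.1311*u^2 + 1.8068*u - 2.7579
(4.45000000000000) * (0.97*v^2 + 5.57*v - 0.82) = 4.3165*v^2 + 24.7865*v - 3.649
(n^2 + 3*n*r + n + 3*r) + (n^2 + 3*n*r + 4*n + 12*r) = 2*n^2 + 6*n*r + 5*n + 15*r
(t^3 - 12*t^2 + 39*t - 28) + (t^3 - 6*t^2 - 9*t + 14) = 2*t^3 - 18*t^2 + 30*t - 14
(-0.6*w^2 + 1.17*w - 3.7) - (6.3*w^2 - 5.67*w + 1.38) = -6.9*w^2 + 6.84*w - 5.08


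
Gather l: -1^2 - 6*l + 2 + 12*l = 6*l + 1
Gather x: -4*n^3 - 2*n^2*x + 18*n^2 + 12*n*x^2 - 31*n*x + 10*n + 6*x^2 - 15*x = -4*n^3 + 18*n^2 + 10*n + x^2*(12*n + 6) + x*(-2*n^2 - 31*n - 15)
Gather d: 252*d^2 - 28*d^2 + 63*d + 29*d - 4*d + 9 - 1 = 224*d^2 + 88*d + 8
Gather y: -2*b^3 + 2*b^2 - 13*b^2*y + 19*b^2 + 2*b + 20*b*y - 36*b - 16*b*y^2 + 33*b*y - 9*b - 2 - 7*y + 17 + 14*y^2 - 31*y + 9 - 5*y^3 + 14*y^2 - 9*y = -2*b^3 + 21*b^2 - 43*b - 5*y^3 + y^2*(28 - 16*b) + y*(-13*b^2 + 53*b - 47) + 24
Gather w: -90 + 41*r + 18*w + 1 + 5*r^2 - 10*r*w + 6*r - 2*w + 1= 5*r^2 + 47*r + w*(16 - 10*r) - 88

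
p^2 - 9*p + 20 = (p - 5)*(p - 4)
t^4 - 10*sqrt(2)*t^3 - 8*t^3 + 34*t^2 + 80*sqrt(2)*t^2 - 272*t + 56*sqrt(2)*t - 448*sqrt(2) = (t - 8)*(t - 7*sqrt(2))*(t - 4*sqrt(2))*(t + sqrt(2))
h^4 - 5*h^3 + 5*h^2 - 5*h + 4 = (h - 4)*(h - 1)*(h - I)*(h + I)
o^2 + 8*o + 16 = (o + 4)^2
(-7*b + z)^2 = 49*b^2 - 14*b*z + z^2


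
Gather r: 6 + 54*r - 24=54*r - 18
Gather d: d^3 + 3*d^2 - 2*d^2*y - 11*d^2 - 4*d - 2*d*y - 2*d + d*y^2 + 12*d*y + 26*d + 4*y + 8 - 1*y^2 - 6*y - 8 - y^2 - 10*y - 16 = d^3 + d^2*(-2*y - 8) + d*(y^2 + 10*y + 20) - 2*y^2 - 12*y - 16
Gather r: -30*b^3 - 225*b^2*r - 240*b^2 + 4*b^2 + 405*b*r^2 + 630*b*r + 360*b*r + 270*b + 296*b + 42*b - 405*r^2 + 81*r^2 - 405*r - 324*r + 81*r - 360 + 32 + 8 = -30*b^3 - 236*b^2 + 608*b + r^2*(405*b - 324) + r*(-225*b^2 + 990*b - 648) - 320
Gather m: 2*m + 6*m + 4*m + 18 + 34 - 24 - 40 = 12*m - 12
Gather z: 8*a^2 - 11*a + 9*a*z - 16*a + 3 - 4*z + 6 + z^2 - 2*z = 8*a^2 - 27*a + z^2 + z*(9*a - 6) + 9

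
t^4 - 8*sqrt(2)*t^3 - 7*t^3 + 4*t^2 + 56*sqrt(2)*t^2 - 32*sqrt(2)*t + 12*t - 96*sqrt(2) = (t - 6)*(t - 2)*(t + 1)*(t - 8*sqrt(2))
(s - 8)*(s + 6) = s^2 - 2*s - 48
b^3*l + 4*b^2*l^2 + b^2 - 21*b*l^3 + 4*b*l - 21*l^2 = (b - 3*l)*(b + 7*l)*(b*l + 1)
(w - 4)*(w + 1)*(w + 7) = w^3 + 4*w^2 - 25*w - 28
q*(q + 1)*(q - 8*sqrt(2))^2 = q^4 - 16*sqrt(2)*q^3 + q^3 - 16*sqrt(2)*q^2 + 128*q^2 + 128*q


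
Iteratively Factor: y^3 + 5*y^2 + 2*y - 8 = (y + 2)*(y^2 + 3*y - 4) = (y - 1)*(y + 2)*(y + 4)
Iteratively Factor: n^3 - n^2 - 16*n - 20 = (n + 2)*(n^2 - 3*n - 10) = (n - 5)*(n + 2)*(n + 2)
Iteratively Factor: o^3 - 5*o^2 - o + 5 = (o + 1)*(o^2 - 6*o + 5) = (o - 1)*(o + 1)*(o - 5)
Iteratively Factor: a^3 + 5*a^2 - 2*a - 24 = (a + 4)*(a^2 + a - 6) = (a - 2)*(a + 4)*(a + 3)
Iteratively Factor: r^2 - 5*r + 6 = (r - 2)*(r - 3)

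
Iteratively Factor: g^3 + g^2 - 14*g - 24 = (g + 3)*(g^2 - 2*g - 8) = (g + 2)*(g + 3)*(g - 4)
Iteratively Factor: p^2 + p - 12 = (p + 4)*(p - 3)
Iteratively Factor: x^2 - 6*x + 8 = (x - 2)*(x - 4)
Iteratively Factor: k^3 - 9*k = (k + 3)*(k^2 - 3*k) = k*(k + 3)*(k - 3)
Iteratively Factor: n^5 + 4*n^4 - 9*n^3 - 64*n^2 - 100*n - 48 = (n + 1)*(n^4 + 3*n^3 - 12*n^2 - 52*n - 48) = (n + 1)*(n + 2)*(n^3 + n^2 - 14*n - 24) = (n - 4)*(n + 1)*(n + 2)*(n^2 + 5*n + 6) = (n - 4)*(n + 1)*(n + 2)^2*(n + 3)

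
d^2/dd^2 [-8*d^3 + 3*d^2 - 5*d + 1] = 6 - 48*d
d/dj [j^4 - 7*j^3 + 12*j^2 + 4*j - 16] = 4*j^3 - 21*j^2 + 24*j + 4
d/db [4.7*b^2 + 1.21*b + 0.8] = 9.4*b + 1.21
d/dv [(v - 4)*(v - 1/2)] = 2*v - 9/2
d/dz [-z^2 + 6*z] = 6 - 2*z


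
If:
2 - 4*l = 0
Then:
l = 1/2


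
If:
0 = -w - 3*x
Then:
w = -3*x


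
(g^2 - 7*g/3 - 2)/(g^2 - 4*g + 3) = (g + 2/3)/(g - 1)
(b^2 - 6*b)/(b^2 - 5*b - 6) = b/(b + 1)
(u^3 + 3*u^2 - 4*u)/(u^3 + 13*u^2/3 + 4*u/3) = 3*(u - 1)/(3*u + 1)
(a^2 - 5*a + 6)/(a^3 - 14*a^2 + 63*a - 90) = (a - 2)/(a^2 - 11*a + 30)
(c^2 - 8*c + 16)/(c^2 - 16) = (c - 4)/(c + 4)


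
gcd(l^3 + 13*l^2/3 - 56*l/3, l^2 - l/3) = l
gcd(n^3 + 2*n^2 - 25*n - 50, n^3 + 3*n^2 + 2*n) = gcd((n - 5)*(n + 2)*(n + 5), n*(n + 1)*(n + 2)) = n + 2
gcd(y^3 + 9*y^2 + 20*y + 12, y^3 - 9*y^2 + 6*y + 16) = y + 1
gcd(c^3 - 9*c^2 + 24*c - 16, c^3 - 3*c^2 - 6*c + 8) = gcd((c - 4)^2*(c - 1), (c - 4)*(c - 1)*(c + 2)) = c^2 - 5*c + 4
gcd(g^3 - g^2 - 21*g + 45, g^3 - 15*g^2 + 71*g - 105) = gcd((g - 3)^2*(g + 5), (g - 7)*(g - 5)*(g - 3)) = g - 3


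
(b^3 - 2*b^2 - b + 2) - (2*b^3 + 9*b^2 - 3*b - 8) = -b^3 - 11*b^2 + 2*b + 10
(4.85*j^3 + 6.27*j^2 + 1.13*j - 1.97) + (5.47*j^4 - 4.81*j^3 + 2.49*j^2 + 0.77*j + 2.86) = 5.47*j^4 + 0.04*j^3 + 8.76*j^2 + 1.9*j + 0.89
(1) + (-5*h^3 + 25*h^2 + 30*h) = -5*h^3 + 25*h^2 + 30*h + 1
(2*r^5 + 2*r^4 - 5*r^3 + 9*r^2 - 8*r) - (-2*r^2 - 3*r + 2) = 2*r^5 + 2*r^4 - 5*r^3 + 11*r^2 - 5*r - 2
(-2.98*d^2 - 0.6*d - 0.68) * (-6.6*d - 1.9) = 19.668*d^3 + 9.622*d^2 + 5.628*d + 1.292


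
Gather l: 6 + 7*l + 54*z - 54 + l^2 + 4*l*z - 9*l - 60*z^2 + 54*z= l^2 + l*(4*z - 2) - 60*z^2 + 108*z - 48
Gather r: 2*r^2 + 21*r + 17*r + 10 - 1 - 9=2*r^2 + 38*r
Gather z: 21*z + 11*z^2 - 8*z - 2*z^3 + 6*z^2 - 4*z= -2*z^3 + 17*z^2 + 9*z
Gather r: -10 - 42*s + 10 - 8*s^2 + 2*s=-8*s^2 - 40*s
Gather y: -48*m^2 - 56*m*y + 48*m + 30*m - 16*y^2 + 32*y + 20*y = -48*m^2 + 78*m - 16*y^2 + y*(52 - 56*m)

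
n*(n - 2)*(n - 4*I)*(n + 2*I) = n^4 - 2*n^3 - 2*I*n^3 + 8*n^2 + 4*I*n^2 - 16*n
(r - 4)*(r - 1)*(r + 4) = r^3 - r^2 - 16*r + 16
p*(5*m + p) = 5*m*p + p^2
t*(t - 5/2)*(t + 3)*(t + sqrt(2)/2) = t^4 + t^3/2 + sqrt(2)*t^3/2 - 15*t^2/2 + sqrt(2)*t^2/4 - 15*sqrt(2)*t/4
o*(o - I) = o^2 - I*o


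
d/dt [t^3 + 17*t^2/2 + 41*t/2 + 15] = 3*t^2 + 17*t + 41/2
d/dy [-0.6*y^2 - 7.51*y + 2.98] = -1.2*y - 7.51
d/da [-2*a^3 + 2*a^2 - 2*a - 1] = -6*a^2 + 4*a - 2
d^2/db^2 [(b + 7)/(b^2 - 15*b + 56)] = 2*((8 - 3*b)*(b^2 - 15*b + 56) + (b + 7)*(2*b - 15)^2)/(b^2 - 15*b + 56)^3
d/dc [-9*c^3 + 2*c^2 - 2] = c*(4 - 27*c)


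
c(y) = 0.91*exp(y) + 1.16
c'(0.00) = 0.91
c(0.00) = 2.07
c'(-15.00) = 0.00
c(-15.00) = 1.16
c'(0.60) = 1.66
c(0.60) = 2.82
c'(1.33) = 3.44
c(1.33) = 4.60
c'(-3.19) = 0.04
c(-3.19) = 1.20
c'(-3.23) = 0.04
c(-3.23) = 1.20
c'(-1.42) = 0.22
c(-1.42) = 1.38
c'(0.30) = 1.23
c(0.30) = 2.39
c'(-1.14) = 0.29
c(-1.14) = 1.45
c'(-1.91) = 0.13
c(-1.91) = 1.29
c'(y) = 0.91*exp(y)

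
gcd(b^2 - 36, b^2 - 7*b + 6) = b - 6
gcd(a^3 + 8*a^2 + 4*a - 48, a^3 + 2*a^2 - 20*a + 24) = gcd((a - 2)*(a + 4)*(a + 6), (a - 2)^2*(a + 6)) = a^2 + 4*a - 12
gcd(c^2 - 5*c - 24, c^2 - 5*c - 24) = c^2 - 5*c - 24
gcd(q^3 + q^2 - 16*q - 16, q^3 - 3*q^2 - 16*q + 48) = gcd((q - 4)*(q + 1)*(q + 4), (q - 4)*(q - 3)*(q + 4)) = q^2 - 16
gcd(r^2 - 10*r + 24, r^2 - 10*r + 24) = r^2 - 10*r + 24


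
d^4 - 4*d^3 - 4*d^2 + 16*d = d*(d - 4)*(d - 2)*(d + 2)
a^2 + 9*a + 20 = (a + 4)*(a + 5)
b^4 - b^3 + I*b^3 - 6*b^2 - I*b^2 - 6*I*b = b*(b - 3)*(b + 2)*(b + I)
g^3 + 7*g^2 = g^2*(g + 7)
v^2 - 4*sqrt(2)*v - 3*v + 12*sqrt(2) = (v - 3)*(v - 4*sqrt(2))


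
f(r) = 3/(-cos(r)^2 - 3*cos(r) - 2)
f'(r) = 3*(-2*sin(r)*cos(r) - 3*sin(r))/(-cos(r)^2 - 3*cos(r) - 2)^2 = -3*(2*cos(r) + 3)*sin(r)/(cos(r)^2 + 3*cos(r) + 2)^2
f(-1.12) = -0.86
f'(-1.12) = 0.85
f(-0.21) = -0.51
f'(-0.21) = 0.09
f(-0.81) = -0.66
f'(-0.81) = 0.46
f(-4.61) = -1.76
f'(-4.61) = -2.87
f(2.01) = -3.31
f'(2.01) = -7.12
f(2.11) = -4.15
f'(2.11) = -9.71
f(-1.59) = -1.54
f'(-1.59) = 2.35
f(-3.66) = -20.18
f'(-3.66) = -84.94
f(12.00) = -0.57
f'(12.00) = 0.27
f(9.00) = -31.00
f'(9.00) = -155.50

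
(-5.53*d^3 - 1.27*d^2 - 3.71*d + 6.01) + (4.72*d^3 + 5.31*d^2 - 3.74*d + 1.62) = -0.81*d^3 + 4.04*d^2 - 7.45*d + 7.63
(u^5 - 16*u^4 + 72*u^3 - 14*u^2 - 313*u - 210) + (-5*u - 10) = u^5 - 16*u^4 + 72*u^3 - 14*u^2 - 318*u - 220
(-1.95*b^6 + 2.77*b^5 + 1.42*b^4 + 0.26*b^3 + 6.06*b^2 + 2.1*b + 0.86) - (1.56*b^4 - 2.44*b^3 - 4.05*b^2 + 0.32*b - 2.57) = -1.95*b^6 + 2.77*b^5 - 0.14*b^4 + 2.7*b^3 + 10.11*b^2 + 1.78*b + 3.43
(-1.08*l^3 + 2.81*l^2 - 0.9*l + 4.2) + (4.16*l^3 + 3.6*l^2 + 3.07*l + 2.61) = 3.08*l^3 + 6.41*l^2 + 2.17*l + 6.81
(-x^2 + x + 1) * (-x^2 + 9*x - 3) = x^4 - 10*x^3 + 11*x^2 + 6*x - 3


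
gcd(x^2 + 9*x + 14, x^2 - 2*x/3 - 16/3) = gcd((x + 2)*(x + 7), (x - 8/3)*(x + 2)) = x + 2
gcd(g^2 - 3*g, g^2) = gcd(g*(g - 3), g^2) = g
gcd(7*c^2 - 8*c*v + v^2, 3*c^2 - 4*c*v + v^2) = -c + v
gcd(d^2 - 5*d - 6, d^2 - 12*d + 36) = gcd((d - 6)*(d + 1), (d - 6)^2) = d - 6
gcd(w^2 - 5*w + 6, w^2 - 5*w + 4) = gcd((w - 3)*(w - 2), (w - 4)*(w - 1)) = 1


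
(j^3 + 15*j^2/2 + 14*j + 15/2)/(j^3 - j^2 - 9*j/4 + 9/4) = 2*(j^2 + 6*j + 5)/(2*j^2 - 5*j + 3)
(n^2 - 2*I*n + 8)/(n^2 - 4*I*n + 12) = (n - 4*I)/(n - 6*I)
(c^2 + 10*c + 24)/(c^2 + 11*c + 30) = (c + 4)/(c + 5)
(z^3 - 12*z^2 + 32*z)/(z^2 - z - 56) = z*(z - 4)/(z + 7)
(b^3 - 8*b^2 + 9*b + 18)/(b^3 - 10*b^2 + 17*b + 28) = (b^2 - 9*b + 18)/(b^2 - 11*b + 28)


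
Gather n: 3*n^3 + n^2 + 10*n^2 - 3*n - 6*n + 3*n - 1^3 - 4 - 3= 3*n^3 + 11*n^2 - 6*n - 8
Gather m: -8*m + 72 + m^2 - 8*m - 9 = m^2 - 16*m + 63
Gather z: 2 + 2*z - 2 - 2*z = 0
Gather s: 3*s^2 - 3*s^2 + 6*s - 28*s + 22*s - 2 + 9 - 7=0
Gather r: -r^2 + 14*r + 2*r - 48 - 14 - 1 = -r^2 + 16*r - 63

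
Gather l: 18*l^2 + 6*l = 18*l^2 + 6*l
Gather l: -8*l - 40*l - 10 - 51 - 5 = -48*l - 66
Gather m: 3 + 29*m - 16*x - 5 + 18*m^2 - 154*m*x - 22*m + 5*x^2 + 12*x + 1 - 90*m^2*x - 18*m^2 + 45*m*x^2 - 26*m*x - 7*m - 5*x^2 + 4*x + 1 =-90*m^2*x + m*(45*x^2 - 180*x)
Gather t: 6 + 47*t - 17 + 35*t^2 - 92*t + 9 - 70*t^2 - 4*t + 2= -35*t^2 - 49*t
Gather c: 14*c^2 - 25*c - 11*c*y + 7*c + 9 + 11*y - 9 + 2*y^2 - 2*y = 14*c^2 + c*(-11*y - 18) + 2*y^2 + 9*y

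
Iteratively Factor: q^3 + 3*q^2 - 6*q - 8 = (q - 2)*(q^2 + 5*q + 4) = (q - 2)*(q + 4)*(q + 1)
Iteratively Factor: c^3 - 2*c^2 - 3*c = (c - 3)*(c^2 + c) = c*(c - 3)*(c + 1)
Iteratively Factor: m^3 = (m)*(m^2) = m^2*(m)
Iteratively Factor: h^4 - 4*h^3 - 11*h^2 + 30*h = (h - 5)*(h^3 + h^2 - 6*h) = h*(h - 5)*(h^2 + h - 6) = h*(h - 5)*(h + 3)*(h - 2)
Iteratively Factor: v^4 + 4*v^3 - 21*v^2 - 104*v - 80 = (v + 4)*(v^3 - 21*v - 20) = (v - 5)*(v + 4)*(v^2 + 5*v + 4) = (v - 5)*(v + 4)^2*(v + 1)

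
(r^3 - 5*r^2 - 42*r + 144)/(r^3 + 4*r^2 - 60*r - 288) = (r - 3)/(r + 6)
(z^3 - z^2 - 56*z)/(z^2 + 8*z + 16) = z*(z^2 - z - 56)/(z^2 + 8*z + 16)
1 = 1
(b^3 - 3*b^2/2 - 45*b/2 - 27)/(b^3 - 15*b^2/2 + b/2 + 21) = (b^2 - 3*b - 18)/(b^2 - 9*b + 14)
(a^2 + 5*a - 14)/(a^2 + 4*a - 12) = (a + 7)/(a + 6)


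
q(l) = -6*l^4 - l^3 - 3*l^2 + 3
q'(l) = -24*l^3 - 3*l^2 - 6*l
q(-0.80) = -0.87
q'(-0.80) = 15.17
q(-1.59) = -38.91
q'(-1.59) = 98.43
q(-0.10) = 2.97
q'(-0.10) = 0.59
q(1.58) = -45.83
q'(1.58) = -111.63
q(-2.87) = -405.15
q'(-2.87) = 559.87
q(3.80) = -1346.27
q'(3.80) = -1383.05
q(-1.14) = -9.55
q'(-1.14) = 38.50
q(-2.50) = -234.50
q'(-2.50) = 371.25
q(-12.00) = -123117.00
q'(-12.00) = 41112.00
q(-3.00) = -483.00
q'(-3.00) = 639.00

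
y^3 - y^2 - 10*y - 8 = (y - 4)*(y + 1)*(y + 2)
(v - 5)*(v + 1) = v^2 - 4*v - 5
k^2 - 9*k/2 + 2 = (k - 4)*(k - 1/2)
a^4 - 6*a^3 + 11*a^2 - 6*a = a*(a - 3)*(a - 2)*(a - 1)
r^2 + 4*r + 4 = (r + 2)^2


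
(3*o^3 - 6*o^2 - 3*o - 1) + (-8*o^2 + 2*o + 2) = 3*o^3 - 14*o^2 - o + 1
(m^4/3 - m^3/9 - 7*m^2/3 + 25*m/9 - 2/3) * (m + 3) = m^5/3 + 8*m^4/9 - 8*m^3/3 - 38*m^2/9 + 23*m/3 - 2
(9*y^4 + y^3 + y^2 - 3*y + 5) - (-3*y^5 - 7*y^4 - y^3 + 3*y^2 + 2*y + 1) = 3*y^5 + 16*y^4 + 2*y^3 - 2*y^2 - 5*y + 4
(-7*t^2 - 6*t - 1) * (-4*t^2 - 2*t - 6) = 28*t^4 + 38*t^3 + 58*t^2 + 38*t + 6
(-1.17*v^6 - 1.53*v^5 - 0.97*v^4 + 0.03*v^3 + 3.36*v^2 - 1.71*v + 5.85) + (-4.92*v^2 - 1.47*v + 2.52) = -1.17*v^6 - 1.53*v^5 - 0.97*v^4 + 0.03*v^3 - 1.56*v^2 - 3.18*v + 8.37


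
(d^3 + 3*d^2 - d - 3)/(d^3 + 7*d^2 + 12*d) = (d^2 - 1)/(d*(d + 4))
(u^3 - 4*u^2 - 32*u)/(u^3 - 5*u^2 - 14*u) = (-u^2 + 4*u + 32)/(-u^2 + 5*u + 14)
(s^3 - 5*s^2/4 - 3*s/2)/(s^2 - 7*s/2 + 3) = s*(4*s + 3)/(2*(2*s - 3))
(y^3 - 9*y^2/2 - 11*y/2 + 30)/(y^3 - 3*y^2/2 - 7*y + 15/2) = (y - 4)/(y - 1)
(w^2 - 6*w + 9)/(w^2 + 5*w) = (w^2 - 6*w + 9)/(w*(w + 5))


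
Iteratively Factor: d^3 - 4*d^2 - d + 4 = (d - 1)*(d^2 - 3*d - 4) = (d - 4)*(d - 1)*(d + 1)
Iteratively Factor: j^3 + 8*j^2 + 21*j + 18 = (j + 2)*(j^2 + 6*j + 9) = (j + 2)*(j + 3)*(j + 3)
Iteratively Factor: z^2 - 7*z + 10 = (z - 5)*(z - 2)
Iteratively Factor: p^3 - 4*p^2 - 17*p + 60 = (p + 4)*(p^2 - 8*p + 15) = (p - 5)*(p + 4)*(p - 3)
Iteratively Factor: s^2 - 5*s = (s)*(s - 5)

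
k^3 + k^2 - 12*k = k*(k - 3)*(k + 4)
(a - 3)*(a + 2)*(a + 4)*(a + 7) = a^4 + 10*a^3 + 11*a^2 - 94*a - 168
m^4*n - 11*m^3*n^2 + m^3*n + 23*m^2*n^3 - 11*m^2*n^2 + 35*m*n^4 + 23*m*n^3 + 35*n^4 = (m - 7*n)*(m - 5*n)*(m + n)*(m*n + n)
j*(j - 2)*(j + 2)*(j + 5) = j^4 + 5*j^3 - 4*j^2 - 20*j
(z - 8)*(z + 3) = z^2 - 5*z - 24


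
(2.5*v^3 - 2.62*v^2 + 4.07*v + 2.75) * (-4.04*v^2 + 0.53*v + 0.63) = -10.1*v^5 + 11.9098*v^4 - 16.2564*v^3 - 10.6035*v^2 + 4.0216*v + 1.7325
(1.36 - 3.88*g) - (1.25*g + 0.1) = 1.26 - 5.13*g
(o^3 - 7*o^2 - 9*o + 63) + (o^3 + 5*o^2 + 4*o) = 2*o^3 - 2*o^2 - 5*o + 63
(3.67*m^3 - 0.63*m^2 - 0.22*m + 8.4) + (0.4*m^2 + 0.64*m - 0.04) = 3.67*m^3 - 0.23*m^2 + 0.42*m + 8.36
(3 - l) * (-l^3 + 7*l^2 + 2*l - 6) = l^4 - 10*l^3 + 19*l^2 + 12*l - 18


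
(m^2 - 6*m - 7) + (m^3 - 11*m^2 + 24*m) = m^3 - 10*m^2 + 18*m - 7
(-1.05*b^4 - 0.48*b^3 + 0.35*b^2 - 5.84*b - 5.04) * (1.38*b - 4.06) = -1.449*b^5 + 3.6006*b^4 + 2.4318*b^3 - 9.4802*b^2 + 16.7552*b + 20.4624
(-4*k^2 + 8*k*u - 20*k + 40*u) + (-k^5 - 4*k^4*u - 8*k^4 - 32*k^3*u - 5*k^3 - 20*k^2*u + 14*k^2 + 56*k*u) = -k^5 - 4*k^4*u - 8*k^4 - 32*k^3*u - 5*k^3 - 20*k^2*u + 10*k^2 + 64*k*u - 20*k + 40*u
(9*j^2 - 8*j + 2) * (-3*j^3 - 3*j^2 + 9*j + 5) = -27*j^5 - 3*j^4 + 99*j^3 - 33*j^2 - 22*j + 10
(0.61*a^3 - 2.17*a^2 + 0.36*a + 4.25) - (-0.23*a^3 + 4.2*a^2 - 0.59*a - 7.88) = 0.84*a^3 - 6.37*a^2 + 0.95*a + 12.13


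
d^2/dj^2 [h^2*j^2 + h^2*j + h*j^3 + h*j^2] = 2*h*(h + 3*j + 1)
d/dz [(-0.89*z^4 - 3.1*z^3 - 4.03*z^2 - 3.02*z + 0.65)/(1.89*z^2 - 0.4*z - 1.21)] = (-3.3642*z^5 - 4.791*z^4 + 6.7876*z^3 + 18.5728*z^2 + 7.2956*z + 3.9142)/(3.5721*z^4 - 1.512*z^3 - 4.4138*z^2 + 0.968*z + 1.4641)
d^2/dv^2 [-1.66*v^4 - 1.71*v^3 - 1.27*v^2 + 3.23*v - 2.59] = -19.92*v^2 - 10.26*v - 2.54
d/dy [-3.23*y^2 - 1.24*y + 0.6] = -6.46*y - 1.24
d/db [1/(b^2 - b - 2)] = (1 - 2*b)/(-b^2 + b + 2)^2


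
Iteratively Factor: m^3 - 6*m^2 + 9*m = (m - 3)*(m^2 - 3*m) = m*(m - 3)*(m - 3)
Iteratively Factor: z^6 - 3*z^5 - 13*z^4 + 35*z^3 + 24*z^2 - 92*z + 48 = (z + 2)*(z^5 - 5*z^4 - 3*z^3 + 41*z^2 - 58*z + 24) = (z - 1)*(z + 2)*(z^4 - 4*z^3 - 7*z^2 + 34*z - 24) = (z - 2)*(z - 1)*(z + 2)*(z^3 - 2*z^2 - 11*z + 12) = (z - 2)*(z - 1)*(z + 2)*(z + 3)*(z^2 - 5*z + 4) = (z - 4)*(z - 2)*(z - 1)*(z + 2)*(z + 3)*(z - 1)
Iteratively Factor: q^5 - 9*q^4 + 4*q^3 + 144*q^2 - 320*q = (q - 5)*(q^4 - 4*q^3 - 16*q^2 + 64*q) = q*(q - 5)*(q^3 - 4*q^2 - 16*q + 64) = q*(q - 5)*(q + 4)*(q^2 - 8*q + 16) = q*(q - 5)*(q - 4)*(q + 4)*(q - 4)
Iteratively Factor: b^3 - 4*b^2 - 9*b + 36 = (b + 3)*(b^2 - 7*b + 12) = (b - 3)*(b + 3)*(b - 4)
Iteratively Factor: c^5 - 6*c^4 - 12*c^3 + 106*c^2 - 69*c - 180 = (c - 3)*(c^4 - 3*c^3 - 21*c^2 + 43*c + 60) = (c - 3)*(c + 4)*(c^3 - 7*c^2 + 7*c + 15) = (c - 3)*(c + 1)*(c + 4)*(c^2 - 8*c + 15) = (c - 3)^2*(c + 1)*(c + 4)*(c - 5)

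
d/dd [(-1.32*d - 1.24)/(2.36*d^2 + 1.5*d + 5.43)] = (3.1152*d^2 + 5.8528*d - 5.3076)/(5.5696*d^4 + 7.08*d^3 + 27.8796*d^2 + 16.29*d + 29.4849)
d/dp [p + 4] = 1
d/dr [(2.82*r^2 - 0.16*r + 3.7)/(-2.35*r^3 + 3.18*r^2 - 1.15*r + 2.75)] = (6.627*r^4 - 0.751999999999999*r^3 + 23.3508*r^2 - 8.02200000000001*r + 3.815)/(5.5225*r^6 - 14.946*r^5 + 15.5174*r^4 - 20.239*r^3 + 18.8125*r^2 - 6.325*r + 7.5625)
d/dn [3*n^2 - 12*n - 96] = 6*n - 12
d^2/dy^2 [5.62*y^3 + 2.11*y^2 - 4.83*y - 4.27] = 33.72*y + 4.22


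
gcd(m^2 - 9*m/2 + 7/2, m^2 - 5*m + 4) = m - 1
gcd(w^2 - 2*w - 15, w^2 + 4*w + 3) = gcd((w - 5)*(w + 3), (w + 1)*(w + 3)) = w + 3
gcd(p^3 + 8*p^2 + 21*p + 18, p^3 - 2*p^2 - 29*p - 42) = p^2 + 5*p + 6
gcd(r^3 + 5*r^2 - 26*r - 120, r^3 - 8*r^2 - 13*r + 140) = r^2 - r - 20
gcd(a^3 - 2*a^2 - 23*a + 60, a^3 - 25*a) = a + 5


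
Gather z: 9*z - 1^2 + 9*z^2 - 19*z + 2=9*z^2 - 10*z + 1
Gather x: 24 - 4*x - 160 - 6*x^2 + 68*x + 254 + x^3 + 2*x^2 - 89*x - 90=x^3 - 4*x^2 - 25*x + 28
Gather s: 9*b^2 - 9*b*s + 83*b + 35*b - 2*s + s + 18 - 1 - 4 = 9*b^2 + 118*b + s*(-9*b - 1) + 13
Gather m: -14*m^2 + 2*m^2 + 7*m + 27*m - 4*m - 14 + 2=-12*m^2 + 30*m - 12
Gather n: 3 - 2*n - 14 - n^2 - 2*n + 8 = -n^2 - 4*n - 3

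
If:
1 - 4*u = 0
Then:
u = 1/4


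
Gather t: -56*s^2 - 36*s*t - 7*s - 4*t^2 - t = -56*s^2 - 7*s - 4*t^2 + t*(-36*s - 1)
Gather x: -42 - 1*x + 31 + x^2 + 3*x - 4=x^2 + 2*x - 15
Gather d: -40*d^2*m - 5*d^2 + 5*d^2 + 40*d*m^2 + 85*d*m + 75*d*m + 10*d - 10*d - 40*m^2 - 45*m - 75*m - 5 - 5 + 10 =-40*d^2*m + d*(40*m^2 + 160*m) - 40*m^2 - 120*m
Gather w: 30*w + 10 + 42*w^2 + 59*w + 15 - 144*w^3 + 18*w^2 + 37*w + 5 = -144*w^3 + 60*w^2 + 126*w + 30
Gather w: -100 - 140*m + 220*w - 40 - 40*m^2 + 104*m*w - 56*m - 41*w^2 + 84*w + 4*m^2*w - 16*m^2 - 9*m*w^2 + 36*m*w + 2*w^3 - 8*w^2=-56*m^2 - 196*m + 2*w^3 + w^2*(-9*m - 49) + w*(4*m^2 + 140*m + 304) - 140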